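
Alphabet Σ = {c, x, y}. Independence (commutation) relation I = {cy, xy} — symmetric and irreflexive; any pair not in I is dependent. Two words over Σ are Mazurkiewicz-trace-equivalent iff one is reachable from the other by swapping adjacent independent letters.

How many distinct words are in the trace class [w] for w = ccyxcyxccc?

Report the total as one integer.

drop 0:c onto floor
drop 1:c onto {0:c}
drop 2:y onto floor
drop 3:x onto {1:c}
drop 4:c onto {3:x}
drop 5:y onto {2:y}
drop 6:x onto {4:c}
drop 7:c onto {6:x}
drop 8:c onto {7:c}
drop 9:c onto {8:c}
ground layer = {0:c, 2:y}
drop-orders for the pieces not yet dropped (sum over which currently-grounded one goes next):
  1 to go: {5} 1  {9} 1
  2 to go: {2,5} 1  {5,9} 2  {8,9} 1
  3 to go: {2,5,9} 3  {5,8,9} 3  {7,8,9} 1
  4 to go: {2,5,8,9} 6  {5,7,8,9} 4  {6,7,8,9} 1
  5 to go: {2,5,7,8,9} 10  {4,6,7,8,9} 1  {5,6,7,8,9} 5
  6 to go: {2,5,6,7,8,9} 15  {3,4,6,7,8,9} 1  {4,5,6,7,8,9} 6
  7 to go: {1,3,4,6,7,8,9} 1  {2,4,5,6,7,8,9} 21  {3,4,5,6,7,8,9} 7
  8 to go: {0,1,3,4,6,7,8,9} 1  {1,3,4,5,6,7,8,9} 8  {2,3,4,5,6,7,8,9} 28
  if 0:c drops first: 36 orders
  if 2:y drops first: 9 orders
heap linearizations: 45

45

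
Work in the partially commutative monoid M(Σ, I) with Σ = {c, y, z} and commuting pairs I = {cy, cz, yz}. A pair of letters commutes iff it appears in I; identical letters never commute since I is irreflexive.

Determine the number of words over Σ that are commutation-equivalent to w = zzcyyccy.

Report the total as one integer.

#0=z has no predecessor
#1=z depends on [0:z]
#2=c has no predecessor
#3=y has no predecessor
#4=y depends on [3:y]
#5=c depends on [2:c]
#6=c depends on [5:c]
#7=y depends on [4:y]
sources: [0:z, 2:c, 3:y]
N(rest) = Σ N(rest − s) over sources s of rest; N(one piece) = 1:
  size 1 → [1]=1  [6]=1  [7]=1
  size 2 → [0,1]=1  [1,6]=2  [1,7]=2  [4,7]=1  [5,6]=1  [6,7]=2
  size 3 → [0,1,6]=3  [0,1,7]=3  [1,4,7]=3  [1,5,6]=3  [1,6,7]=6  [2,5,6]=1  [3,4,7]=1  [4,6,7]=3  [5,6,7]=3
  size 4 → [0,1,4,7]=6  [0,1,5,6]=6  [0,1,6,7]=12  [1,2,5,6]=4  [1,3,4,7]=4  [1,4,6,7]=12  [1,5,6,7]=12  [2,5,6,7]=4  [3,4,6,7]=4  [4,5,6,7]=6
  size 5 → [0,1,2,5,6]=10  [0,1,3,4,7]=10  [0,1,4,6,7]=30  [0,1,5,6,7]=30  [1,2,5,6,7]=20  [1,3,4,6,7]=20  [1,4,5,6,7]=30  [2,4,5,6,7]=10  [3,4,5,6,7]=10
  size 6 → [0,1,2,5,6,7]=60  [0,1,3,4,6,7]=60  [0,1,4,5,6,7]=90  [1,2,4,5,6,7]=60  [1,3,4,5,6,7]=60  [2,3,4,5,6,7]=20
  first=0(z) contributes 140
  first=2(c) contributes 210
  first=3(y) contributes 210
|[w]| = 560

560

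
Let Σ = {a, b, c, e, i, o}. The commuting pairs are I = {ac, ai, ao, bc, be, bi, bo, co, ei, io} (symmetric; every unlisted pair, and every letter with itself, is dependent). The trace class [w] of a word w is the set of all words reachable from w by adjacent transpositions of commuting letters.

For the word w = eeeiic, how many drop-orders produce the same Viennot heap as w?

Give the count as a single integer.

drop 0:e onto floor
drop 1:e onto {0:e}
drop 2:e onto {1:e}
drop 3:i onto floor
drop 4:i onto {3:i}
drop 5:c onto {2:e, 4:i}
ground layer = {0:e, 3:i}
drop-orders for the pieces not yet dropped (sum over which currently-grounded one goes next):
  1 to go: {5} 1
  2 to go: {2,5} 1  {4,5} 1
  3 to go: {1,2,5} 1  {2,4,5} 2  {3,4,5} 1
  4 to go: {0,1,2,5} 1  {1,2,4,5} 3  {2,3,4,5} 3
  if 0:e drops first: 6 orders
  if 3:i drops first: 4 orders
heap linearizations: 10

10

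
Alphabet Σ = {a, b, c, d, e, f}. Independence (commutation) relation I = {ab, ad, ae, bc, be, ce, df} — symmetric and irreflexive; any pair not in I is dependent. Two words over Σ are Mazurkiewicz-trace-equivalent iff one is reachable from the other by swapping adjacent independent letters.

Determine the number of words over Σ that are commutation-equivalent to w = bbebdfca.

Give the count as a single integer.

piece 0:b — minimal
piece 1:b rests on {0:b}
piece 2:e — minimal
piece 3:b rests on {1:b}
piece 4:d rests on {2:e, 3:b}
piece 5:f rests on {2:e, 3:b}
piece 6:c rests on {4:d, 5:f}
piece 7:a rests on {6:c}
minimal pieces: {0:b, 2:e}
ways to finish when only these pieces remain (= sum over removing one remaining piece with nothing left below it):
  1 left: {7}→1
  2 left: {6,7}→1
  3 left: {4,6,7}→1  {5,6,7}→1
  4 left: {4,5,6,7}→2
  5 left: {2,4,5,6,7}→2  {3,4,5,6,7}→2
  6 left: {1,3,4,5,6,7}→2  {2,3,4,5,6,7}→4
  placing 0:b first → 6 extensions
  placing 2:e first → 2 extensions
total linear extensions = 8

8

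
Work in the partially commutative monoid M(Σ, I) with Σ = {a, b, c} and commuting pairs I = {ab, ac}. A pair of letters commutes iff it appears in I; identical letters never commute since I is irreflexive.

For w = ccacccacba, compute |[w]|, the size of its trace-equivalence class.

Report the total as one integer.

#0=c has no predecessor
#1=c depends on [0:c]
#2=a has no predecessor
#3=c depends on [1:c]
#4=c depends on [3:c]
#5=c depends on [4:c]
#6=a depends on [2:a]
#7=c depends on [5:c]
#8=b depends on [7:c]
#9=a depends on [6:a]
sources: [0:c, 2:a]
N(rest) = Σ N(rest − s) over sources s of rest; N(one piece) = 1:
  size 1 → [8]=1  [9]=1
  size 2 → [6,9]=1  [7,8]=1  [8,9]=2
  size 3 → [2,6,9]=1  [5,7,8]=1  [6,8,9]=3  [7,8,9]=3
  size 4 → [2,6,8,9]=4  [4,5,7,8]=1  [5,7,8,9]=4  [6,7,8,9]=6
  size 5 → [2,6,7,8,9]=10  [3,4,5,7,8]=1  [4,5,7,8,9]=5  [5,6,7,8,9]=10
  size 6 → [1,3,4,5,7,8]=1  [2,5,6,7,8,9]=20  [3,4,5,7,8,9]=6  [4,5,6,7,8,9]=15
  size 7 → [0,1,3,4,5,7,8]=1  [1,3,4,5,7,8,9]=7  [2,4,5,6,7,8,9]=35  [3,4,5,6,7,8,9]=21
  size 8 → [0,1,3,4,5,7,8,9]=8  [1,3,4,5,6,7,8,9]=28  [2,3,4,5,6,7,8,9]=56
  first=0(c) contributes 84
  first=2(a) contributes 36
|[w]| = 120

120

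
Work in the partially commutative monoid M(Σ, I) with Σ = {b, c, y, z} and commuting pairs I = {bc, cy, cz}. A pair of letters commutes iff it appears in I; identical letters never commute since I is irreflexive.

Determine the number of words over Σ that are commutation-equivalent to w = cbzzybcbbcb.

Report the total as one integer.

165

piece 0:c — minimal
piece 1:b — minimal
piece 2:z rests on {1:b}
piece 3:z rests on {2:z}
piece 4:y rests on {3:z}
piece 5:b rests on {4:y}
piece 6:c rests on {0:c}
piece 7:b rests on {5:b}
piece 8:b rests on {7:b}
piece 9:c rests on {6:c}
piece 10:b rests on {8:b}
minimal pieces: {0:c, 1:b}
ways to finish when only these pieces remain (= sum over removing one remaining piece with nothing left below it):
  1 left: {9}→1  {10}→1
  2 left: {6,9}→1  {8,10}→1  {9,10}→2
  3 left: {0,6,9}→1  {6,9,10}→3  {7,8,10}→1  {8,9,10}→3
  4 left: {0,6,9,10}→4  {5,7,8,10}→1  {6,8,9,10}→6  {7,8,9,10}→4
  5 left: {0,6,8,9,10}→10  {4,5,7,8,10}→1  {5,7,8,9,10}→5  {6,7,8,9,10}→10
  6 left: {0,6,7,8,9,10}→20  {3,4,5,7,8,10}→1  {4,5,7,8,9,10}→6  {5,6,7,8,9,10}→15
  7 left: {0,5,6,7,8,9,10}→35  {2,3,4,5,7,8,10}→1  {3,4,5,7,8,9,10}→7  {4,5,6,7,8,9,10}→21
  8 left: {0,4,5,6,7,8,9,10}→56  {1,2,3,4,5,7,8,10}→1  {2,3,4,5,7,8,9,10}→8  {3,4,5,6,7,8,9,10}→28
  9 left: {0,3,4,5,6,7,8,9,10}→84  {1,2,3,4,5,7,8,9,10}→9  {2,3,4,5,6,7,8,9,10}→36
  placing 0:c first → 45 extensions
  placing 1:b first → 120 extensions
total linear extensions = 165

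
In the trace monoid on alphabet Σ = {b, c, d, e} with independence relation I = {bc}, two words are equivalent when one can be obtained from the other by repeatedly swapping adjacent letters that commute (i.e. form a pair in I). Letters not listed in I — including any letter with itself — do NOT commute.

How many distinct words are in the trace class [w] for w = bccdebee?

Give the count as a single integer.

3

drop 0:b onto floor
drop 1:c onto floor
drop 2:c onto {1:c}
drop 3:d onto {0:b, 2:c}
drop 4:e onto {3:d}
drop 5:b onto {4:e}
drop 6:e onto {5:b}
drop 7:e onto {6:e}
ground layer = {0:b, 1:c}
drop-orders for the pieces not yet dropped (sum over which currently-grounded one goes next):
  1 to go: {7} 1
  2 to go: {6,7} 1
  3 to go: {5,6,7} 1
  4 to go: {4,5,6,7} 1
  5 to go: {3,4,5,6,7} 1
  6 to go: {0,3,4,5,6,7} 1  {2,3,4,5,6,7} 1
  if 0:b drops first: 1 orders
  if 1:c drops first: 2 orders
heap linearizations: 3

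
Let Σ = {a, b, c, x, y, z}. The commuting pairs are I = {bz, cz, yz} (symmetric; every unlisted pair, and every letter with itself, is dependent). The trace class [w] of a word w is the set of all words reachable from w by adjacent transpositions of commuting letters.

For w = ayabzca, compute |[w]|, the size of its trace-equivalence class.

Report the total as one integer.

drop 0:a onto floor
drop 1:y onto {0:a}
drop 2:a onto {1:y}
drop 3:b onto {2:a}
drop 4:z onto {2:a}
drop 5:c onto {3:b}
drop 6:a onto {4:z, 5:c}
ground layer = {0:a}
drop-orders for the pieces not yet dropped (sum over which currently-grounded one goes next):
  1 to go: {6} 1
  2 to go: {4,6} 1  {5,6} 1
  3 to go: {3,5,6} 1  {4,5,6} 2
  4 to go: {3,4,5,6} 3
  5 to go: {2,3,4,5,6} 3
  if 0:a drops first: 3 orders

3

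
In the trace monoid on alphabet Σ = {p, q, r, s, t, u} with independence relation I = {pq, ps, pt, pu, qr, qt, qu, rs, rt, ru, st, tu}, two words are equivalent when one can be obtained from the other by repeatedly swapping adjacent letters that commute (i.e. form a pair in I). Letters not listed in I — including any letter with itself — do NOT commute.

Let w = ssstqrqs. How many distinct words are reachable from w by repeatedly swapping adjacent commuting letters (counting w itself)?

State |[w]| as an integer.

56

0(s) covers ∅
1(s) covers 0:s
2(s) covers 1:s
3(t) covers ∅
4(q) covers 2:s
5(r) covers ∅
6(q) covers 4:q
7(s) covers 6:q
floor of heap: 0:s, 3:t, 5:r
completions by unplaced set U, small U first (add the entries for U minus each lowest piece of U):
  |U|=1: {3}:1  {5}:1  {7}:1
  |U|=2: {3,5}:2  {3,7}:2  {5,7}:2  {6,7}:1
  |U|=3: {3,5,7}:6  {3,6,7}:3  {4,6,7}:1  {5,6,7}:3
  |U|=4: {2,4,6,7}:1  {3,4,6,7}:4  {3,5,6,7}:12  {4,5,6,7}:4
  |U|=5: {1,2,4,6,7}:1  {2,3,4,6,7}:5  {2,4,5,6,7}:5  {3,4,5,6,7}:20
  |U|=6: {0,1,2,4,6,7}:1  {1,2,3,4,6,7}:6  {1,2,4,5,6,7}:6  {2,3,4,5,6,7}:30
  start at 0(s): 42
  start at 3(t): 7
  start at 5(r): 7
sum over floor = 56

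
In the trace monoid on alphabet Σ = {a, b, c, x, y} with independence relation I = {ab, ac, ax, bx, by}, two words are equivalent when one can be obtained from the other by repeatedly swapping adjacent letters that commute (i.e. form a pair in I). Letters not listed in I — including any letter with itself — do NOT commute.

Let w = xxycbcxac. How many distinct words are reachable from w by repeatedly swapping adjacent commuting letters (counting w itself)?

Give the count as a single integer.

6

drop 0:x onto floor
drop 1:x onto {0:x}
drop 2:y onto {1:x}
drop 3:c onto {2:y}
drop 4:b onto {3:c}
drop 5:c onto {4:b}
drop 6:x onto {5:c}
drop 7:a onto {2:y}
drop 8:c onto {6:x}
ground layer = {0:x}
drop-orders for the pieces not yet dropped (sum over which currently-grounded one goes next):
  1 to go: {7} 1  {8} 1
  2 to go: {6,8} 1  {7,8} 2
  3 to go: {5,6,8} 1  {6,7,8} 3
  4 to go: {4,5,6,8} 1  {5,6,7,8} 4
  5 to go: {3,4,5,6,8} 1  {4,5,6,7,8} 5
  6 to go: {3,4,5,6,7,8} 6
  7 to go: {2,3,4,5,6,7,8} 6
  if 0:x drops first: 6 orders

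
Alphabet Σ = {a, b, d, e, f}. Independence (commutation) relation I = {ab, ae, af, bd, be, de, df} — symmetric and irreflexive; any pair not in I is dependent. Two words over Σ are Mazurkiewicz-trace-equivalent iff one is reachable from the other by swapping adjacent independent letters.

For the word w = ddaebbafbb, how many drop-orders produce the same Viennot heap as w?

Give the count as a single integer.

piece 0:d — minimal
piece 1:d rests on {0:d}
piece 2:a rests on {1:d}
piece 3:e — minimal
piece 4:b — minimal
piece 5:b rests on {4:b}
piece 6:a rests on {2:a}
piece 7:f rests on {3:e, 5:b}
piece 8:b rests on {7:f}
piece 9:b rests on {8:b}
minimal pieces: {0:d, 3:e, 4:b}
ways to finish when only these pieces remain (= sum over removing one remaining piece with nothing left below it):
  1 left: {6}→1  {9}→1
  2 left: {2,6}→1  {6,9}→2  {8,9}→1
  3 left: {1,2,6}→1  {2,6,9}→3  {6,8,9}→3  {7,8,9}→1
  4 left: {0,1,2,6}→1  {1,2,6,9}→4  {2,6,8,9}→6  {3,7,8,9}→1  {5,7,8,9}→1  {6,7,8,9}→4
  5 left: {0,1,2,6,9}→5  {1,2,6,8,9}→10  {2,6,7,8,9}→10  {3,5,7,8,9}→2  {3,6,7,8,9}→5  {4,5,7,8,9}→1  {5,6,7,8,9}→5
  6 left: {0,1,2,6,8,9}→15  {1,2,6,7,8,9}→20  {2,3,6,7,8,9}→15  {2,5,6,7,8,9}→15  {3,4,5,7,8,9}→3  {3,5,6,7,8,9}→12  {4,5,6,7,8,9}→6
  7 left: {0,1,2,6,7,8,9}→35  {1,2,3,6,7,8,9}→35  {1,2,5,6,7,8,9}→35  {2,3,5,6,7,8,9}→42  {2,4,5,6,7,8,9}→21  {3,4,5,6,7,8,9}→21
  8 left: {0,1,2,3,6,7,8,9}→70  {0,1,2,5,6,7,8,9}→70  {1,2,3,5,6,7,8,9}→112  {1,2,4,5,6,7,8,9}→56  {2,3,4,5,6,7,8,9}→84
  placing 0:d first → 252 extensions
  placing 3:e first → 126 extensions
  placing 4:b first → 252 extensions
total linear extensions = 630

630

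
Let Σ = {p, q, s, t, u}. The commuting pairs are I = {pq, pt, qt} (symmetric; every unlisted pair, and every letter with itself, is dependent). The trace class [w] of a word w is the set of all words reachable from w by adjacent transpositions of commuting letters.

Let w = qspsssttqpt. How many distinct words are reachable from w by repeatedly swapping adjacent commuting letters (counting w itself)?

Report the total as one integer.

#0=q has no predecessor
#1=s depends on [0:q]
#2=p depends on [1:s]
#3=s depends on [2:p]
#4=s depends on [3:s]
#5=s depends on [4:s]
#6=t depends on [5:s]
#7=t depends on [6:t]
#8=q depends on [5:s]
#9=p depends on [5:s]
#10=t depends on [7:t]
sources: [0:q]
N(rest) = Σ N(rest − s) over sources s of rest; N(one piece) = 1:
  size 1 → [8]=1  [9]=1  [10]=1
  size 2 → [7,10]=1  [8,9]=2  [8,10]=2  [9,10]=2
  size 3 → [6,7,10]=1  [7,8,10]=3  [7,9,10]=3  [8,9,10]=6
  size 4 → [6,7,8,10]=4  [6,7,9,10]=4  [7,8,9,10]=12
  size 5 → [6,7,8,9,10]=20
  size 6 → [5,6,7,8,9,10]=20
  size 7 → [4,5,6,7,8,9,10]=20
  size 8 → [3,4,5,6,7,8,9,10]=20
  size 9 → [2,3,4,5,6,7,8,9,10]=20
  first=0(q) contributes 20

20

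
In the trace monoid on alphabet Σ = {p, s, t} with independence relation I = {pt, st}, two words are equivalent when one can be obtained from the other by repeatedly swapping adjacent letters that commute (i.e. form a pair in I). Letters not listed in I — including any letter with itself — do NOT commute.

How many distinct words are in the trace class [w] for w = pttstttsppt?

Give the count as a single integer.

piece 0:p — minimal
piece 1:t — minimal
piece 2:t rests on {1:t}
piece 3:s rests on {0:p}
piece 4:t rests on {2:t}
piece 5:t rests on {4:t}
piece 6:t rests on {5:t}
piece 7:s rests on {3:s}
piece 8:p rests on {7:s}
piece 9:p rests on {8:p}
piece 10:t rests on {6:t}
minimal pieces: {0:p, 1:t}
ways to finish when only these pieces remain (= sum over removing one remaining piece with nothing left below it):
  1 left: {9}→1  {10}→1
  2 left: {6,10}→1  {8,9}→1  {9,10}→2
  3 left: {5,6,10}→1  {6,9,10}→3  {7,8,9}→1  {8,9,10}→3
  4 left: {3,7,8,9}→1  {4,5,6,10}→1  {5,6,9,10}→4  {6,8,9,10}→6  {7,8,9,10}→4
  5 left: {0,3,7,8,9}→1  {2,4,5,6,10}→1  {3,7,8,9,10}→5  {4,5,6,9,10}→5  {5,6,8,9,10}→10  {6,7,8,9,10}→10
  6 left: {0,3,7,8,9,10}→6  {1,2,4,5,6,10}→1  {2,4,5,6,9,10}→6  {3,6,7,8,9,10}→15  {4,5,6,8,9,10}→15  {5,6,7,8,9,10}→20
  7 left: {0,3,6,7,8,9,10}→21  {1,2,4,5,6,9,10}→7  {2,4,5,6,8,9,10}→21  {3,5,6,7,8,9,10}→35  {4,5,6,7,8,9,10}→35
  8 left: {0,3,5,6,7,8,9,10}→56  {1,2,4,5,6,8,9,10}→28  {2,4,5,6,7,8,9,10}→56  {3,4,5,6,7,8,9,10}→70
  9 left: {0,3,4,5,6,7,8,9,10}→126  {1,2,4,5,6,7,8,9,10}→84  {2,3,4,5,6,7,8,9,10}→126
  placing 0:p first → 210 extensions
  placing 1:t first → 252 extensions
total linear extensions = 462

462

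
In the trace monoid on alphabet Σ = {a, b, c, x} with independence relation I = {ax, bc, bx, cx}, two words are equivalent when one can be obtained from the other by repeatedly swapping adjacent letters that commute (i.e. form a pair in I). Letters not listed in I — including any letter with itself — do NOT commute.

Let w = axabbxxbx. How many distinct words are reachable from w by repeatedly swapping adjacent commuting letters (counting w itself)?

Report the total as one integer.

0(a) covers ∅
1(x) covers ∅
2(a) covers 0:a
3(b) covers 2:a
4(b) covers 3:b
5(x) covers 1:x
6(x) covers 5:x
7(b) covers 4:b
8(x) covers 6:x
floor of heap: 0:a, 1:x
completions by unplaced set U, small U first (add the entries for U minus each lowest piece of U):
  |U|=1: {7}:1  {8}:1
  |U|=2: {4,7}:1  {6,8}:1  {7,8}:2
  |U|=3: {3,4,7}:1  {4,7,8}:3  {5,6,8}:1  {6,7,8}:3
  |U|=4: {1,5,6,8}:1  {2,3,4,7}:1  {3,4,7,8}:4  {4,6,7,8}:6  {5,6,7,8}:4
  |U|=5: {0,2,3,4,7}:1  {1,5,6,7,8}:5  {2,3,4,7,8}:5  {3,4,6,7,8}:10  {4,5,6,7,8}:10
  |U|=6: {0,2,3,4,7,8}:6  {1,4,5,6,7,8}:15  {2,3,4,6,7,8}:15  {3,4,5,6,7,8}:20
  |U|=7: {0,2,3,4,6,7,8}:21  {1,3,4,5,6,7,8}:35  {2,3,4,5,6,7,8}:35
  start at 0(a): 70
  start at 1(x): 56
sum over floor = 126

126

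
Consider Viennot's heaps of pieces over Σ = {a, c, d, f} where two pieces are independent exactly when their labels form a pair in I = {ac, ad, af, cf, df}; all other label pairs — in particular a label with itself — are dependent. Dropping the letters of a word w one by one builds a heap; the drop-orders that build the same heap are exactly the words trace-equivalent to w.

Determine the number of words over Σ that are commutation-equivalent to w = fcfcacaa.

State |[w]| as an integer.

560

piece 0:f — minimal
piece 1:c — minimal
piece 2:f rests on {0:f}
piece 3:c rests on {1:c}
piece 4:a — minimal
piece 5:c rests on {3:c}
piece 6:a rests on {4:a}
piece 7:a rests on {6:a}
minimal pieces: {0:f, 1:c, 4:a}
ways to finish when only these pieces remain (= sum over removing one remaining piece with nothing left below it):
  1 left: {2}→1  {5}→1  {7}→1
  2 left: {0,2}→1  {2,5}→2  {2,7}→2  {3,5}→1  {5,7}→2  {6,7}→1
  3 left: {0,2,5}→3  {0,2,7}→3  {1,3,5}→1  {2,3,5}→3  {2,5,7}→6  {2,6,7}→3  {3,5,7}→3  {4,6,7}→1  {5,6,7}→3
  4 left: {0,2,3,5}→6  {0,2,5,7}→12  {0,2,6,7}→6  {1,2,3,5}→4  {1,3,5,7}→4  {2,3,5,7}→12  {2,4,6,7}→4  {2,5,6,7}→12  {3,5,6,7}→6  {4,5,6,7}→4
  5 left: {0,1,2,3,5}→10  {0,2,3,5,7}→30  {0,2,4,6,7}→10  {0,2,5,6,7}→30  {1,2,3,5,7}→20  {1,3,5,6,7}→10  {2,3,5,6,7}→30  {2,4,5,6,7}→20  {3,4,5,6,7}→10
  6 left: {0,1,2,3,5,7}→60  {0,2,3,5,6,7}→90  {0,2,4,5,6,7}→60  {1,2,3,5,6,7}→60  {1,3,4,5,6,7}→20  {2,3,4,5,6,7}→60
  placing 0:f first → 140 extensions
  placing 1:c first → 210 extensions
  placing 4:a first → 210 extensions
total linear extensions = 560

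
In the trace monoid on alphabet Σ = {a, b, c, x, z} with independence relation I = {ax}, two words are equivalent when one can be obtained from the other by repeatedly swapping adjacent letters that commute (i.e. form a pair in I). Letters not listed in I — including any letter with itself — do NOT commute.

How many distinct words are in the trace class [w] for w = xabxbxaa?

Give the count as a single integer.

6

#0=x has no predecessor
#1=a has no predecessor
#2=b depends on [0:x, 1:a]
#3=x depends on [2:b]
#4=b depends on [3:x]
#5=x depends on [4:b]
#6=a depends on [4:b]
#7=a depends on [6:a]
sources: [0:x, 1:a]
N(rest) = Σ N(rest − s) over sources s of rest; N(one piece) = 1:
  size 1 → [5]=1  [7]=1
  size 2 → [5,7]=2  [6,7]=1
  size 3 → [5,6,7]=3
  size 4 → [4,5,6,7]=3
  size 5 → [3,4,5,6,7]=3
  size 6 → [2,3,4,5,6,7]=3
  first=0(x) contributes 3
  first=1(a) contributes 3
|[w]| = 6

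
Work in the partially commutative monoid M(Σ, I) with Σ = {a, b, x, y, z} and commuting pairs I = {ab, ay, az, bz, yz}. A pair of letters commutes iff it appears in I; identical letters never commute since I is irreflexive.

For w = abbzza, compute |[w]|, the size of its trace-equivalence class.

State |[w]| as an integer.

90

#0=a has no predecessor
#1=b has no predecessor
#2=b depends on [1:b]
#3=z has no predecessor
#4=z depends on [3:z]
#5=a depends on [0:a]
sources: [0:a, 1:b, 3:z]
N(rest) = Σ N(rest − s) over sources s of rest; N(one piece) = 1:
  size 1 → [2]=1  [4]=1  [5]=1
  size 2 → [0,5]=1  [1,2]=1  [2,4]=2  [2,5]=2  [3,4]=1  [4,5]=2
  size 3 → [0,2,5]=3  [0,4,5]=3  [1,2,4]=3  [1,2,5]=3  [2,3,4]=3  [2,4,5]=6  [3,4,5]=3
  size 4 → [0,1,2,5]=6  [0,2,4,5]=12  [0,3,4,5]=6  [1,2,3,4]=6  [1,2,4,5]=12  [2,3,4,5]=12
  first=0(a) contributes 30
  first=1(b) contributes 30
  first=3(z) contributes 30
|[w]| = 90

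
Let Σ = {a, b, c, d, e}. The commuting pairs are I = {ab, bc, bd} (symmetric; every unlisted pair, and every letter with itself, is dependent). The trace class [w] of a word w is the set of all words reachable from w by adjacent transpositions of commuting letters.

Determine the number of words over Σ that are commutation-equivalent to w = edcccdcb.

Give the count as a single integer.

7

0(e) covers ∅
1(d) covers 0:e
2(c) covers 1:d
3(c) covers 2:c
4(c) covers 3:c
5(d) covers 4:c
6(c) covers 5:d
7(b) covers 0:e
floor of heap: 0:e
completions by unplaced set U, small U first (add the entries for U minus each lowest piece of U):
  |U|=1: {6}:1  {7}:1
  |U|=2: {5,6}:1  {6,7}:2
  |U|=3: {4,5,6}:1  {5,6,7}:3
  |U|=4: {3,4,5,6}:1  {4,5,6,7}:4
  |U|=5: {2,3,4,5,6}:1  {3,4,5,6,7}:5
  |U|=6: {1,2,3,4,5,6}:1  {2,3,4,5,6,7}:6
  start at 0(e): 7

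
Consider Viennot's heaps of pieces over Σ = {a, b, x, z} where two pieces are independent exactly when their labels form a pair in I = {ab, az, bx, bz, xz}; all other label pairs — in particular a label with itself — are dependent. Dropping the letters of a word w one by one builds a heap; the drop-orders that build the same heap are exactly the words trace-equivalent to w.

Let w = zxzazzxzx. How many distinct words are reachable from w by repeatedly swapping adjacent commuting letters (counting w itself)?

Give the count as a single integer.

126

drop 0:z onto floor
drop 1:x onto floor
drop 2:z onto {0:z}
drop 3:a onto {1:x}
drop 4:z onto {2:z}
drop 5:z onto {4:z}
drop 6:x onto {3:a}
drop 7:z onto {5:z}
drop 8:x onto {6:x}
ground layer = {0:z, 1:x}
drop-orders for the pieces not yet dropped (sum over which currently-grounded one goes next):
  1 to go: {7} 1  {8} 1
  2 to go: {5,7} 1  {6,8} 1  {7,8} 2
  3 to go: {3,6,8} 1  {4,5,7} 1  {5,7,8} 3  {6,7,8} 3
  4 to go: {1,3,6,8} 1  {2,4,5,7} 1  {3,6,7,8} 4  {4,5,7,8} 4  {5,6,7,8} 6
  5 to go: {0,2,4,5,7} 1  {1,3,6,7,8} 5  {2,4,5,7,8} 5  {3,5,6,7,8} 10  {4,5,6,7,8} 10
  6 to go: {0,2,4,5,7,8} 6  {1,3,5,6,7,8} 15  {2,4,5,6,7,8} 15  {3,4,5,6,7,8} 20
  7 to go: {0,2,4,5,6,7,8} 21  {1,3,4,5,6,7,8} 35  {2,3,4,5,6,7,8} 35
  if 0:z drops first: 70 orders
  if 1:x drops first: 56 orders
heap linearizations: 126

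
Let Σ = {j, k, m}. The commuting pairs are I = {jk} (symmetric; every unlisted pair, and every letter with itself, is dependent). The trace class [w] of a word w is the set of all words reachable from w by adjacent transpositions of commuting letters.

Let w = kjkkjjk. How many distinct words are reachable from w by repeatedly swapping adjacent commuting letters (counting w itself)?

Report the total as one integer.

#0=k has no predecessor
#1=j has no predecessor
#2=k depends on [0:k]
#3=k depends on [2:k]
#4=j depends on [1:j]
#5=j depends on [4:j]
#6=k depends on [3:k]
sources: [0:k, 1:j]
N(rest) = Σ N(rest − s) over sources s of rest; N(one piece) = 1:
  size 1 → [5]=1  [6]=1
  size 2 → [3,6]=1  [4,5]=1  [5,6]=2
  size 3 → [1,4,5]=1  [2,3,6]=1  [3,5,6]=3  [4,5,6]=3
  size 4 → [0,2,3,6]=1  [1,4,5,6]=4  [2,3,5,6]=4  [3,4,5,6]=6
  size 5 → [0,2,3,5,6]=5  [1,3,4,5,6]=10  [2,3,4,5,6]=10
  first=0(k) contributes 20
  first=1(j) contributes 15
|[w]| = 35

35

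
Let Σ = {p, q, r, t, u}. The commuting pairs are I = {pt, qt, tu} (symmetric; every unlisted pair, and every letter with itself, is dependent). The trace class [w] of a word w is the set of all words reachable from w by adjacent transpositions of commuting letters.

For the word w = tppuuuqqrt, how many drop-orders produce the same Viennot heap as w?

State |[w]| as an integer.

8

#0=t has no predecessor
#1=p has no predecessor
#2=p depends on [1:p]
#3=u depends on [2:p]
#4=u depends on [3:u]
#5=u depends on [4:u]
#6=q depends on [5:u]
#7=q depends on [6:q]
#8=r depends on [0:t, 7:q]
#9=t depends on [8:r]
sources: [0:t, 1:p]
N(rest) = Σ N(rest − s) over sources s of rest; N(one piece) = 1:
  size 1 → [9]=1
  size 2 → [8,9]=1
  size 3 → [0,8,9]=1  [7,8,9]=1
  size 4 → [0,7,8,9]=2  [6,7,8,9]=1
  size 5 → [0,6,7,8,9]=3  [5,6,7,8,9]=1
  size 6 → [0,5,6,7,8,9]=4  [4,5,6,7,8,9]=1
  size 7 → [0,4,5,6,7,8,9]=5  [3,4,5,6,7,8,9]=1
  size 8 → [0,3,4,5,6,7,8,9]=6  [2,3,4,5,6,7,8,9]=1
  first=0(t) contributes 1
  first=1(p) contributes 7
|[w]| = 8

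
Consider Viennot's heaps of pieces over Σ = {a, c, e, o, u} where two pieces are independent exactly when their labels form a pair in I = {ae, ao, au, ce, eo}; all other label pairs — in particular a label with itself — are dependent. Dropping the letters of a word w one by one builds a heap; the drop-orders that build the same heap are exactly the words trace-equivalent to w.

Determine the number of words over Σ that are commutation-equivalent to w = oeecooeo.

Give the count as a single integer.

piece 0:o — minimal
piece 1:e — minimal
piece 2:e rests on {1:e}
piece 3:c rests on {0:o}
piece 4:o rests on {3:c}
piece 5:o rests on {4:o}
piece 6:e rests on {2:e}
piece 7:o rests on {5:o}
minimal pieces: {0:o, 1:e}
ways to finish when only these pieces remain (= sum over removing one remaining piece with nothing left below it):
  1 left: {6}→1  {7}→1
  2 left: {2,6}→1  {5,7}→1  {6,7}→2
  3 left: {1,2,6}→1  {2,6,7}→3  {4,5,7}→1  {5,6,7}→3
  4 left: {1,2,6,7}→4  {2,5,6,7}→6  {3,4,5,7}→1  {4,5,6,7}→4
  5 left: {0,3,4,5,7}→1  {1,2,5,6,7}→10  {2,4,5,6,7}→10  {3,4,5,6,7}→5
  6 left: {0,3,4,5,6,7}→6  {1,2,4,5,6,7}→20  {2,3,4,5,6,7}→15
  placing 0:o first → 35 extensions
  placing 1:e first → 21 extensions
total linear extensions = 56

56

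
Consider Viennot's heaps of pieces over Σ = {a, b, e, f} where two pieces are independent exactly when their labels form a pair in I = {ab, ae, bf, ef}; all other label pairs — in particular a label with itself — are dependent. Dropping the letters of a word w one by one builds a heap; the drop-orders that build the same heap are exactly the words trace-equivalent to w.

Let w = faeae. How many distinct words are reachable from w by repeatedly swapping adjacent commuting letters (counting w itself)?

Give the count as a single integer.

0(f) covers ∅
1(a) covers 0:f
2(e) covers ∅
3(a) covers 1:a
4(e) covers 2:e
floor of heap: 0:f, 2:e
completions by unplaced set U, small U first (add the entries for U minus each lowest piece of U):
  |U|=1: {3}:1  {4}:1
  |U|=2: {1,3}:1  {2,4}:1  {3,4}:2
  |U|=3: {0,1,3}:1  {1,3,4}:3  {2,3,4}:3
  start at 0(f): 6
  start at 2(e): 4
sum over floor = 10

10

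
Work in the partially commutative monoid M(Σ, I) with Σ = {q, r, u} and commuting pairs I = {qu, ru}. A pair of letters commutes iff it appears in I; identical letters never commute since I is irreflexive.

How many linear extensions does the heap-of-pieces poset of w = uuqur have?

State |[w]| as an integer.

drop 0:u onto floor
drop 1:u onto {0:u}
drop 2:q onto floor
drop 3:u onto {1:u}
drop 4:r onto {2:q}
ground layer = {0:u, 2:q}
drop-orders for the pieces not yet dropped (sum over which currently-grounded one goes next):
  1 to go: {3} 1  {4} 1
  2 to go: {1,3} 1  {2,4} 1  {3,4} 2
  3 to go: {0,1,3} 1  {1,3,4} 3  {2,3,4} 3
  if 0:u drops first: 6 orders
  if 2:q drops first: 4 orders
heap linearizations: 10

10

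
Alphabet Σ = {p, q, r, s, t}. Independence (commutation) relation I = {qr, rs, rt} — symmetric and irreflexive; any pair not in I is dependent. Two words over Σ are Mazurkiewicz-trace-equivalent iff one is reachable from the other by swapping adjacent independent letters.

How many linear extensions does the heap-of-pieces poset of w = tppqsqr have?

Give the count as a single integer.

0(t) covers ∅
1(p) covers 0:t
2(p) covers 1:p
3(q) covers 2:p
4(s) covers 3:q
5(q) covers 4:s
6(r) covers 2:p
floor of heap: 0:t
completions by unplaced set U, small U first (add the entries for U minus each lowest piece of U):
  |U|=1: {5}:1  {6}:1
  |U|=2: {4,5}:1  {5,6}:2
  |U|=3: {3,4,5}:1  {4,5,6}:3
  |U|=4: {3,4,5,6}:4
  |U|=5: {2,3,4,5,6}:4
  start at 0(t): 4

4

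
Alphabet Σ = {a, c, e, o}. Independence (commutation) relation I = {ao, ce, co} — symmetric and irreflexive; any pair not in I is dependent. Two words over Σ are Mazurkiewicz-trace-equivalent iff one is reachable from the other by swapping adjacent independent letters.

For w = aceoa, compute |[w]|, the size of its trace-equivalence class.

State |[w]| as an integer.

0(a) covers ∅
1(c) covers 0:a
2(e) covers 0:a
3(o) covers 2:e
4(a) covers 1:c, 2:e
floor of heap: 0:a
completions by unplaced set U, small U first (add the entries for U minus each lowest piece of U):
  |U|=1: {3}:1  {4}:1
  |U|=2: {1,4}:1  {3,4}:2
  |U|=3: {1,3,4}:3  {2,3,4}:2
  start at 0(a): 5

5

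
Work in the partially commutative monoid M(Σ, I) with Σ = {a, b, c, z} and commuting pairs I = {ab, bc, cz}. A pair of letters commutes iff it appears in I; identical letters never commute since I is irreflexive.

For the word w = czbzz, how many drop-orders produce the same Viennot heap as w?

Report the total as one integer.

5

0(c) covers ∅
1(z) covers ∅
2(b) covers 1:z
3(z) covers 2:b
4(z) covers 3:z
floor of heap: 0:c, 1:z
completions by unplaced set U, small U first (add the entries for U minus each lowest piece of U):
  |U|=1: {0}:1  {4}:1
  |U|=2: {0,4}:2  {3,4}:1
  |U|=3: {0,3,4}:3  {2,3,4}:1
  start at 0(c): 1
  start at 1(z): 4
sum over floor = 5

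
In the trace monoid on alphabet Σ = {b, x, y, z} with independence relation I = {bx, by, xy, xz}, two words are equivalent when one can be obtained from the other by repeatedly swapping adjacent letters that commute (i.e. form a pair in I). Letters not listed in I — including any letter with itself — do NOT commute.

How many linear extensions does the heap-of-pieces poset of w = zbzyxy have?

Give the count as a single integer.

6

0(z) covers ∅
1(b) covers 0:z
2(z) covers 1:b
3(y) covers 2:z
4(x) covers ∅
5(y) covers 3:y
floor of heap: 0:z, 4:x
completions by unplaced set U, small U first (add the entries for U minus each lowest piece of U):
  |U|=1: {4}:1  {5}:1
  |U|=2: {3,5}:1  {4,5}:2
  |U|=3: {2,3,5}:1  {3,4,5}:3
  |U|=4: {1,2,3,5}:1  {2,3,4,5}:4
  start at 0(z): 5
  start at 4(x): 1
sum over floor = 6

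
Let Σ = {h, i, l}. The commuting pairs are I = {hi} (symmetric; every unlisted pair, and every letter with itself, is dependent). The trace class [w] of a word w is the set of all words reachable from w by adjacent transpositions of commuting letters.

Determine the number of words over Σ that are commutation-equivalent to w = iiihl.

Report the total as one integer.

#0=i has no predecessor
#1=i depends on [0:i]
#2=i depends on [1:i]
#3=h has no predecessor
#4=l depends on [2:i, 3:h]
sources: [0:i, 3:h]
N(rest) = Σ N(rest − s) over sources s of rest; N(one piece) = 1:
  size 1 → [4]=1
  size 2 → [2,4]=1  [3,4]=1
  size 3 → [1,2,4]=1  [2,3,4]=2
  first=0(i) contributes 3
  first=3(h) contributes 1
|[w]| = 4

4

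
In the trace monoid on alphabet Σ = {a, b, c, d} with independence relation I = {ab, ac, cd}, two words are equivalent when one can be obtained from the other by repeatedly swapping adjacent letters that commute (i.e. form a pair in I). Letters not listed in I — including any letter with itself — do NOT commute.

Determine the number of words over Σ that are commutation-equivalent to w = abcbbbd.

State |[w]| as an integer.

0(a) covers ∅
1(b) covers ∅
2(c) covers 1:b
3(b) covers 2:c
4(b) covers 3:b
5(b) covers 4:b
6(d) covers 0:a, 5:b
floor of heap: 0:a, 1:b
completions by unplaced set U, small U first (add the entries for U minus each lowest piece of U):
  |U|=1: {6}:1
  |U|=2: {0,6}:1  {5,6}:1
  |U|=3: {0,5,6}:2  {4,5,6}:1
  |U|=4: {0,4,5,6}:3  {3,4,5,6}:1
  |U|=5: {0,3,4,5,6}:4  {2,3,4,5,6}:1
  start at 0(a): 1
  start at 1(b): 5
sum over floor = 6

6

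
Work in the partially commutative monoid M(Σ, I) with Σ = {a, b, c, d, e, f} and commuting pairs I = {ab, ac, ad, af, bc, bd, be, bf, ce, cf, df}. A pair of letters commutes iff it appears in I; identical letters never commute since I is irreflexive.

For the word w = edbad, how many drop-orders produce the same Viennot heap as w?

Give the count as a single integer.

15

#0=e has no predecessor
#1=d depends on [0:e]
#2=b has no predecessor
#3=a depends on [0:e]
#4=d depends on [1:d]
sources: [0:e, 2:b]
N(rest) = Σ N(rest − s) over sources s of rest; N(one piece) = 1:
  size 1 → [2]=1  [3]=1  [4]=1
  size 2 → [1,4]=1  [2,3]=2  [2,4]=2  [3,4]=2
  size 3 → [1,2,4]=3  [1,3,4]=3  [2,3,4]=6
  first=0(e) contributes 12
  first=2(b) contributes 3
|[w]| = 15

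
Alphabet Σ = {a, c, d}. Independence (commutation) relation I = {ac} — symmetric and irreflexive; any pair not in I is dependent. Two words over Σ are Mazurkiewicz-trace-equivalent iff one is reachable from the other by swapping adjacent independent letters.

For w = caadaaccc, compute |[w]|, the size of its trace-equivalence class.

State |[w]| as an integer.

30

#0=c has no predecessor
#1=a has no predecessor
#2=a depends on [1:a]
#3=d depends on [0:c, 2:a]
#4=a depends on [3:d]
#5=a depends on [4:a]
#6=c depends on [3:d]
#7=c depends on [6:c]
#8=c depends on [7:c]
sources: [0:c, 1:a]
N(rest) = Σ N(rest − s) over sources s of rest; N(one piece) = 1:
  size 1 → [5]=1  [8]=1
  size 2 → [4,5]=1  [5,8]=2  [7,8]=1
  size 3 → [4,5,8]=3  [5,7,8]=3  [6,7,8]=1
  size 4 → [4,5,7,8]=6  [5,6,7,8]=4
  size 5 → [4,5,6,7,8]=10
  size 6 → [3,4,5,6,7,8]=10
  size 7 → [0,3,4,5,6,7,8]=10  [2,3,4,5,6,7,8]=10
  first=0(c) contributes 10
  first=1(a) contributes 20
|[w]| = 30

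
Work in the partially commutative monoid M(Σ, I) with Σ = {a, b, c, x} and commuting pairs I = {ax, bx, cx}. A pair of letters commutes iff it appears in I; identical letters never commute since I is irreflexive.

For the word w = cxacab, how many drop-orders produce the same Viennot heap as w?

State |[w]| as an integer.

6

piece 0:c — minimal
piece 1:x — minimal
piece 2:a rests on {0:c}
piece 3:c rests on {2:a}
piece 4:a rests on {3:c}
piece 5:b rests on {4:a}
minimal pieces: {0:c, 1:x}
ways to finish when only these pieces remain (= sum over removing one remaining piece with nothing left below it):
  1 left: {1}→1  {5}→1
  2 left: {1,5}→2  {4,5}→1
  3 left: {1,4,5}→3  {3,4,5}→1
  4 left: {1,3,4,5}→4  {2,3,4,5}→1
  placing 0:c first → 5 extensions
  placing 1:x first → 1 extensions
total linear extensions = 6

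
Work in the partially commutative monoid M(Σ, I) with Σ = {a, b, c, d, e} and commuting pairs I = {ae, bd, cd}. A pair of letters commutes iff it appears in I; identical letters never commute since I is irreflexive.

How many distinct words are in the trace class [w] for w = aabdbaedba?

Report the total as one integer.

12

0(a) covers ∅
1(a) covers 0:a
2(b) covers 1:a
3(d) covers 1:a
4(b) covers 2:b
5(a) covers 3:d, 4:b
6(e) covers 3:d, 4:b
7(d) covers 5:a, 6:e
8(b) covers 5:a, 6:e
9(a) covers 7:d, 8:b
floor of heap: 0:a
completions by unplaced set U, small U first (add the entries for U minus each lowest piece of U):
  |U|=1: {9}:1
  |U|=2: {7,9}:1  {8,9}:1
  |U|=3: {7,8,9}:2
  |U|=4: {5,7,8,9}:2  {6,7,8,9}:2
  |U|=5: {5,6,7,8,9}:4
  |U|=6: {3,5,6,7,8,9}:4  {4,5,6,7,8,9}:4
  |U|=7: {2,4,5,6,7,8,9}:4  {3,4,5,6,7,8,9}:8
  |U|=8: {2,3,4,5,6,7,8,9}:12
  start at 0(a): 12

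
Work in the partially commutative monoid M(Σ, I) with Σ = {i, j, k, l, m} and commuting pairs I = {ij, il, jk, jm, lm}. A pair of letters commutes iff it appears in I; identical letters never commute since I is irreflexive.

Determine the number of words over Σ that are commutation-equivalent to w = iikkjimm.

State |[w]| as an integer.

drop 0:i onto floor
drop 1:i onto {0:i}
drop 2:k onto {1:i}
drop 3:k onto {2:k}
drop 4:j onto floor
drop 5:i onto {3:k}
drop 6:m onto {5:i}
drop 7:m onto {6:m}
ground layer = {0:i, 4:j}
drop-orders for the pieces not yet dropped (sum over which currently-grounded one goes next):
  1 to go: {4} 1  {7} 1
  2 to go: {4,7} 2  {6,7} 1
  3 to go: {4,6,7} 3  {5,6,7} 1
  4 to go: {3,5,6,7} 1  {4,5,6,7} 4
  5 to go: {2,3,5,6,7} 1  {3,4,5,6,7} 5
  6 to go: {1,2,3,5,6,7} 1  {2,3,4,5,6,7} 6
  if 0:i drops first: 7 orders
  if 4:j drops first: 1 orders
heap linearizations: 8

8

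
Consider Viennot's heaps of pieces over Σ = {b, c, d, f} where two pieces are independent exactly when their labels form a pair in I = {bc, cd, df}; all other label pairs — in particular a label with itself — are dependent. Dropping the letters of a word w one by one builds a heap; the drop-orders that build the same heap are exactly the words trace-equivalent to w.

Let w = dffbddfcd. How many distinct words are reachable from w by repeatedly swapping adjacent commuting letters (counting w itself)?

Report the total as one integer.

30

#0=d has no predecessor
#1=f has no predecessor
#2=f depends on [1:f]
#3=b depends on [0:d, 2:f]
#4=d depends on [3:b]
#5=d depends on [4:d]
#6=f depends on [3:b]
#7=c depends on [6:f]
#8=d depends on [5:d]
sources: [0:d, 1:f]
N(rest) = Σ N(rest − s) over sources s of rest; N(one piece) = 1:
  size 1 → [7]=1  [8]=1
  size 2 → [5,8]=1  [6,7]=1  [7,8]=2
  size 3 → [4,5,8]=1  [5,7,8]=3  [6,7,8]=3
  size 4 → [4,5,7,8]=4  [5,6,7,8]=6
  size 5 → [4,5,6,7,8]=10
  size 6 → [3,4,5,6,7,8]=10
  size 7 → [0,3,4,5,6,7,8]=10  [2,3,4,5,6,7,8]=10
  first=0(d) contributes 10
  first=1(f) contributes 20
|[w]| = 30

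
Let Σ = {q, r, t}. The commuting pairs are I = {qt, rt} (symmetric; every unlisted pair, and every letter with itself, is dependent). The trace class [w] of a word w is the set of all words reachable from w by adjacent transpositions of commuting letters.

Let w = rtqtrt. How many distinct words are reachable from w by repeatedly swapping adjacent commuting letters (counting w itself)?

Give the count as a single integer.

#0=r has no predecessor
#1=t has no predecessor
#2=q depends on [0:r]
#3=t depends on [1:t]
#4=r depends on [2:q]
#5=t depends on [3:t]
sources: [0:r, 1:t]
N(rest) = Σ N(rest − s) over sources s of rest; N(one piece) = 1:
  size 1 → [4]=1  [5]=1
  size 2 → [2,4]=1  [3,5]=1  [4,5]=2
  size 3 → [0,2,4]=1  [1,3,5]=1  [2,4,5]=3  [3,4,5]=3
  size 4 → [0,2,4,5]=4  [1,3,4,5]=4  [2,3,4,5]=6
  first=0(r) contributes 10
  first=1(t) contributes 10
|[w]| = 20

20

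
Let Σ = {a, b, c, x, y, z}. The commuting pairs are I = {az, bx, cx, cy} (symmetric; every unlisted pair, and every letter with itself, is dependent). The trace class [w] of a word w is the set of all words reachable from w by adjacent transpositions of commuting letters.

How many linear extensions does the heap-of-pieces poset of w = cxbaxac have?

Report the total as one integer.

piece 0:c — minimal
piece 1:x — minimal
piece 2:b rests on {0:c}
piece 3:a rests on {1:x, 2:b}
piece 4:x rests on {3:a}
piece 5:a rests on {4:x}
piece 6:c rests on {5:a}
minimal pieces: {0:c, 1:x}
ways to finish when only these pieces remain (= sum over removing one remaining piece with nothing left below it):
  1 left: {6}→1
  2 left: {5,6}→1
  3 left: {4,5,6}→1
  4 left: {3,4,5,6}→1
  5 left: {1,3,4,5,6}→1  {2,3,4,5,6}→1
  placing 0:c first → 2 extensions
  placing 1:x first → 1 extensions
total linear extensions = 3

3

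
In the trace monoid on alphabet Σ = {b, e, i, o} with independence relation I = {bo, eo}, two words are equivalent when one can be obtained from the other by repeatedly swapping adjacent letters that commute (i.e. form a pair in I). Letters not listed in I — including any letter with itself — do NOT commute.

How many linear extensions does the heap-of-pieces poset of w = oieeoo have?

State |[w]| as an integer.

6

piece 0:o — minimal
piece 1:i rests on {0:o}
piece 2:e rests on {1:i}
piece 3:e rests on {2:e}
piece 4:o rests on {1:i}
piece 5:o rests on {4:o}
minimal pieces: {0:o}
ways to finish when only these pieces remain (= sum over removing one remaining piece with nothing left below it):
  1 left: {3}→1  {5}→1
  2 left: {2,3}→1  {3,5}→2  {4,5}→1
  3 left: {2,3,5}→3  {3,4,5}→3
  4 left: {2,3,4,5}→6
  placing 0:o first → 6 extensions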